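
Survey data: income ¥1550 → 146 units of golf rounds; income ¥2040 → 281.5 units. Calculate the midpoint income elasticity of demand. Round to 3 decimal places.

2.322

ΔQ = 281.5 − 146 = 135.5; midpoint Q̄ = (146 + 281.5)/2 = 213.75.
ΔI = 2040 − 1550 = 490; midpoint Ī = (1550 + 2040)/2 = 1795.
η = (ΔQ/Q̄) ÷ (ΔI/Ī) = (135.5/213.75) ÷ (490/1795) = 2.322.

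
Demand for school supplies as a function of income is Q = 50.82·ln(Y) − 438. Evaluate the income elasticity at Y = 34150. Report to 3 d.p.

0.549

At Y = 34150: Q = 92.485.
dQ/dY = 50.82/Y = 0.00148814 at this income.
η = (dQ/dY)·(Y/Q) = 0.00148814 × (34150/92.485) = 0.549.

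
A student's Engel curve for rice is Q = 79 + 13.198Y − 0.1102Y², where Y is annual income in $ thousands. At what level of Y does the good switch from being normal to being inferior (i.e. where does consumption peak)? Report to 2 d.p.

59.88

dQ/dY = 13.198 − 0.2204Y.
The good is inferior where dQ/dY < 0. Setting dQ/dY = 0 gives Y = 13.198 / 0.2204 = 59.88.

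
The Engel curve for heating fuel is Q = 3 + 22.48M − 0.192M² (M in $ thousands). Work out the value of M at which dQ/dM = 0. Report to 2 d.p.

58.54

dQ/dM = 22.48 − 0.384M.
The good is inferior where dQ/dM < 0. Setting dQ/dM = 0 gives M = 22.48 / 0.384 = 58.54.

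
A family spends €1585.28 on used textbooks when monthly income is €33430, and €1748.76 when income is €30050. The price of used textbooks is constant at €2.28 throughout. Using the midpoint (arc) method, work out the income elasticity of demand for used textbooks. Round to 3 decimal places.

With a constant price, Q₁ = 1585.28/2.28 = 695.298 and Q₂ = 1748.76/2.28 = 767.000 (equivalently, work directly with expenditure since P cancels).
Midpoint %ΔQ = (1748.76 − 1585.28)/1667.02 = 0.09807; midpoint %ΔI = (30050 − 33430)/31740 = -0.10649.
η = 0.09807 / -0.10649 = -0.921.

-0.921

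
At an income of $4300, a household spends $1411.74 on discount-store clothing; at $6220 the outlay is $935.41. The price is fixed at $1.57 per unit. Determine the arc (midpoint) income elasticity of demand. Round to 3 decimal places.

-1.112

With a constant price, Q₁ = 1411.74/1.57 = 899.197 and Q₂ = 935.41/1.57 = 595.803 (equivalently, work directly with expenditure since P cancels).
Midpoint %ΔQ = (935.41 − 1411.74)/1173.58 = -0.40588; midpoint %ΔI = (6220 − 4300)/5260 = 0.36502.
η = -0.40588 / 0.36502 = -1.112.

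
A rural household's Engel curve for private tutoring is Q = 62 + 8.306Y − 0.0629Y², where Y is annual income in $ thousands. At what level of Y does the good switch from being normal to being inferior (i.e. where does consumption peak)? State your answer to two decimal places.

dQ/dY = 8.306 − 0.1258Y.
The good is inferior where dQ/dY < 0. Setting dQ/dY = 0 gives Y = 8.306 / 0.1258 = 66.03.

66.03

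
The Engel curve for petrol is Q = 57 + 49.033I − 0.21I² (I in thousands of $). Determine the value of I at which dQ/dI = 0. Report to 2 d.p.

116.75

dQ/dI = 49.033 − 0.42I.
The good is inferior where dQ/dI < 0. Setting dQ/dI = 0 gives I = 49.033 / 0.42 = 116.75.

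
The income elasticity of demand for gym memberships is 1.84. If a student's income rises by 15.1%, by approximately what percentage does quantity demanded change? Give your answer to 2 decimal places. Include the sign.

27.78%

%ΔQ ≈ η × %ΔI = 1.84 × 15.1% = 27.78%.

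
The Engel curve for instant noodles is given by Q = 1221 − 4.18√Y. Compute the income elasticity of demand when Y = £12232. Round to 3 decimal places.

At Y = 12232: Q = 758.699.
dQ/dY = -4.18/(2√Y) = -0.0188972 at this income.
η = (dQ/dY)·(Y/Q) = -0.0188972 × (12232/758.699) = -0.305.

-0.305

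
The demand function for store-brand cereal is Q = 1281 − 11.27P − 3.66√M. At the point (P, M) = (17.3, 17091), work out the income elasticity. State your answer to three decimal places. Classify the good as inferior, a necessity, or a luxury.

-0.394 (inferior good)

At P = 17.3, M = 17091: Q = 607.548.
Holding P constant, ∂Q/∂M = -3.66/(2√M) = -0.013998.
η_M = (∂Q/∂M)·(M/Q) = -0.013998 × (17091/607.548) = -0.394.
Since η < 0, this is an inferior good.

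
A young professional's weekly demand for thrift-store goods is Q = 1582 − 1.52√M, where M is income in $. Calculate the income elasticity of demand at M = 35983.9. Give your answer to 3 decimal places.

-0.111

At M = 35983.9: Q = 1293.665.
dQ/dM = -1.52/(2√M) = -0.00400645 at this income.
η = (dQ/dM)·(M/Q) = -0.00400645 × (35983.9/1293.665) = -0.111.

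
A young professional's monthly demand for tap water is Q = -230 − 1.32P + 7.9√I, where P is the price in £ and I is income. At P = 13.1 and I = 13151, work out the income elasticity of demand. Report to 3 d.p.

At P = 13.1, I = 13151: Q = 658.663.
Holding P constant, ∂Q/∂I = 7.9/(2√I) = 0.0344443.
η_I = (∂Q/∂I)·(I/Q) = 0.0344443 × (13151/658.663) = 0.688.

0.688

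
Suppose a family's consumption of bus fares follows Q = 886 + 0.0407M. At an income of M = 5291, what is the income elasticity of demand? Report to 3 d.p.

0.196

At M = 5291: Q = 1101.344.
dQ/dM = 0.0407.
η = (dQ/dM)·(M/Q) = 0.0407 × (5291/1101.344) = 0.196.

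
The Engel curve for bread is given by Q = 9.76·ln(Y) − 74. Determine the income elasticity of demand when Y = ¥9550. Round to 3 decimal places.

At Y = 9550: Q = 15.444.
dQ/dY = 9.76/Y = 0.00102199 at this income.
η = (dQ/dY)·(Y/Q) = 0.00102199 × (9550/15.444) = 0.632.

0.632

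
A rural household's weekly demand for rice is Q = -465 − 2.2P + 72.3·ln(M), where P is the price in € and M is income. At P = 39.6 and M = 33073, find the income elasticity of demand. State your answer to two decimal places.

At P = 39.6, M = 33073: Q = 200.268.
Holding P constant, ∂Q/∂M = 72.3/M = 0.00218607.
η_M = (∂Q/∂M)·(M/Q) = 0.00218607 × (33073/200.268) = 0.36.

0.36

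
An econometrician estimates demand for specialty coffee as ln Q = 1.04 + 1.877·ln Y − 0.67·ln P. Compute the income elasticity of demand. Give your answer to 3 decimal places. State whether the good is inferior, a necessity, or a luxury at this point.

In a log-linear demand, the coefficient on ln Y is the income elasticity.
So η = 1.877.
η > 1 ⇒ luxury.

1.877 (luxury)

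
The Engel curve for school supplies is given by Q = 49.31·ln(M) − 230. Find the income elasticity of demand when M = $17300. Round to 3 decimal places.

At M = 17300: Q = 251.190.
dQ/dM = 49.31/M = 0.00285029 at this income.
η = (dQ/dM)·(M/Q) = 0.00285029 × (17300/251.190) = 0.196.

0.196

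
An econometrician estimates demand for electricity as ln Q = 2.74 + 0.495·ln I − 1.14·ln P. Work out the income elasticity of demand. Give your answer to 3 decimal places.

0.495

In a log-linear demand, the coefficient on ln I is the income elasticity.
So η = 0.495.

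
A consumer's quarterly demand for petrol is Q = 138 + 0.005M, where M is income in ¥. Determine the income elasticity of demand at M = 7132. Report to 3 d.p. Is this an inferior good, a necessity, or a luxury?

0.205 (necessity)

At M = 7132: Q = 173.660.
dQ/dM = 0.005.
η = (dQ/dM)·(M/Q) = 0.005 × (7132/173.660) = 0.205.
Since 0 < η < 1, the good is a necessity.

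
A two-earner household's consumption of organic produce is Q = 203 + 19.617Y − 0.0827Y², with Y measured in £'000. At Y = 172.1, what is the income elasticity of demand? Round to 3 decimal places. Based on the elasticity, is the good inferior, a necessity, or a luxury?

At Y = 172.1: Q = 1129.6432.
dQ/dY = 19.617 − 0.1654Y = -8.84834.
η = (dQ/dY)·(Y/Q) = -8.84834 × (172.1/1129.6432) = -1.348.
η < 0 ⇒ inferior good.

-1.348 (inferior good)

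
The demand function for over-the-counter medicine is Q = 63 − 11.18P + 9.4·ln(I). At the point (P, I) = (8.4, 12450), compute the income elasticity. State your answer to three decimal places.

At P = 8.4, I = 12450: Q = 57.725.
Holding P constant, ∂Q/∂I = 9.4/I = 0.00075502.
η_I = (∂Q/∂I)·(I/Q) = 0.00075502 × (12450/57.725) = 0.163.

0.163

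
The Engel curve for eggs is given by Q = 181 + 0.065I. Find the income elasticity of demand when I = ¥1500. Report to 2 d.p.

0.35

At I = 1500: Q = 278.500.
dQ/dI = 0.065.
η = (dQ/dI)·(I/Q) = 0.065 × (1500/278.500) = 0.35.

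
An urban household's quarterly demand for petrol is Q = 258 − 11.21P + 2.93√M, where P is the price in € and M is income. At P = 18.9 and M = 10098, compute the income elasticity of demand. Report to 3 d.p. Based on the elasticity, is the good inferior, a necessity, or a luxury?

At P = 18.9, M = 10098: Q = 340.563.
Holding P constant, ∂Q/∂M = 2.93/(2√M) = 0.0145787.
η_M = (∂Q/∂M)·(M/Q) = 0.0145787 × (10098/340.563) = 0.432.
Since 0 < η < 1, this is a necessity.

0.432 (necessity)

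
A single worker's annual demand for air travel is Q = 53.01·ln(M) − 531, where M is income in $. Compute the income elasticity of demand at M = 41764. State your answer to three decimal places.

1.606

At M = 41764: Q = 33.015.
dQ/dM = 53.01/M = 0.00126927 at this income.
η = (dQ/dM)·(M/Q) = 0.00126927 × (41764/33.015) = 1.606.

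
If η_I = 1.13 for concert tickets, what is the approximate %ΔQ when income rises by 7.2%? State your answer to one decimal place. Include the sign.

%ΔQ ≈ η × %ΔI = 1.13 × 7.2% = 8.1%.

8.1%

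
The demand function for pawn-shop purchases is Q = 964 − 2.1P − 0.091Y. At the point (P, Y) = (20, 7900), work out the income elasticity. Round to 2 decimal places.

At P = 20, Y = 7900: Q = 203.100.
Holding P constant, ∂Q/∂Y = −0.091.
η_Y = (∂Q/∂Y)·(Y/Q) = -0.091 × (7900/203.100) = -3.54.

-3.54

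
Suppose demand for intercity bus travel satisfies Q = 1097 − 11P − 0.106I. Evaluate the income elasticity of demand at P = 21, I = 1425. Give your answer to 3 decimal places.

At P = 21, I = 1425: Q = 714.950.
Holding P constant, ∂Q/∂I = −0.106.
η_I = (∂Q/∂I)·(I/Q) = -0.106 × (1425/714.950) = -0.211.

-0.211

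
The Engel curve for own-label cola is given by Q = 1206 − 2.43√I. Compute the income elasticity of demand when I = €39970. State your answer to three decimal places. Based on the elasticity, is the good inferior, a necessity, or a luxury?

At I = 39970: Q = 720.182.
dQ/dI = -2.43/(2√I) = -0.00607728 at this income.
η = (dQ/dI)·(I/Q) = -0.00607728 × (39970/720.182) = -0.337.
Since η < 0, the good is an inferior good.

-0.337 (inferior good)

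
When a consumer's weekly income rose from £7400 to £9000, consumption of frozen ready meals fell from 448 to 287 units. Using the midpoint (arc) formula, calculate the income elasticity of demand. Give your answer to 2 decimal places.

ΔQ = 287 − 448 = -161; midpoint Q̄ = (448 + 287)/2 = 367.5.
ΔI = 9000 − 7400 = 1600; midpoint Ī = (7400 + 9000)/2 = 8200.
η = (ΔQ/Q̄) ÷ (ΔI/Ī) = (-161/367.5) ÷ (1600/8200) = -2.25.

-2.25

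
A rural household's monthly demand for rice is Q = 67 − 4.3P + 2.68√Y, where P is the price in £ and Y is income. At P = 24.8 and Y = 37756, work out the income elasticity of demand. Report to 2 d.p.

At P = 24.8, Y = 37756: Q = 481.108.
Holding P constant, ∂Q/∂Y = 2.68/(2√Y) = 0.00689623.
η_Y = (∂Q/∂Y)·(Y/Q) = 0.00689623 × (37756/481.108) = 0.54.

0.54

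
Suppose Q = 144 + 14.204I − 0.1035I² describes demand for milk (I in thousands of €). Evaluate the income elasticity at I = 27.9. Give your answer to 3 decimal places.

At I = 27.9: Q = 459.7262.
dQ/dI = 14.204 − 0.207I = 8.42870.
η = (dQ/dI)·(I/Q) = 8.42870 × (27.9/459.7262) = 0.512.

0.512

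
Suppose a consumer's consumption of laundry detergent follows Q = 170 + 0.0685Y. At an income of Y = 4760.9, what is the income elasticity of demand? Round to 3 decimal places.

At Y = 4760.9: Q = 496.122.
dQ/dY = 0.0685.
η = (dQ/dY)·(Y/Q) = 0.0685 × (4760.9/496.122) = 0.657.

0.657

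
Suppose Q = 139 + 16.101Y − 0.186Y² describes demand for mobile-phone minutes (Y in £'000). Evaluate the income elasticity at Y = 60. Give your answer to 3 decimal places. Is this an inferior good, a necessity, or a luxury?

-0.857 (inferior good)

At Y = 60: Q = 435.4600.
dQ/dY = 16.101 − 0.372Y = -6.21900.
η = (dQ/dY)·(Y/Q) = -6.21900 × (60/435.4600) = -0.857.
η < 0 ⇒ inferior good.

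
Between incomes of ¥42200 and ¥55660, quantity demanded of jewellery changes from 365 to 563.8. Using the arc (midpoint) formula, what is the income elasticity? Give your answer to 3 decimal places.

ΔQ = 563.8 − 365 = 198.8; midpoint Q̄ = (365 + 563.8)/2 = 464.4.
ΔI = 55660 − 42200 = 13460; midpoint Ī = (42200 + 55660)/2 = 48930.
η = (ΔQ/Q̄) ÷ (ΔI/Ī) = (198.8/464.4) ÷ (13460/48930) = 1.556.

1.556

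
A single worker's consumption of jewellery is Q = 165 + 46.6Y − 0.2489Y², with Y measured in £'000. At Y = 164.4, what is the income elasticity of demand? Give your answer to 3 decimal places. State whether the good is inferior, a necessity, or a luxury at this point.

At Y = 164.4: Q = 1098.9301.
dQ/dY = 46.6 − 0.4978Y = -35.23832.
η = (dQ/dY)·(Y/Q) = -35.23832 × (164.4/1098.9301) = -5.272.
η < 0 ⇒ inferior good.

-5.272 (inferior good)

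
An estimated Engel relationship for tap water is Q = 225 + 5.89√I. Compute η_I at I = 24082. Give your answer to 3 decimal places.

0.401

At I = 24082: Q = 1139.032.
dQ/dI = 5.89/(2√I) = 0.0189775 at this income.
η = (dQ/dI)·(I/Q) = 0.0189775 × (24082/1139.032) = 0.401.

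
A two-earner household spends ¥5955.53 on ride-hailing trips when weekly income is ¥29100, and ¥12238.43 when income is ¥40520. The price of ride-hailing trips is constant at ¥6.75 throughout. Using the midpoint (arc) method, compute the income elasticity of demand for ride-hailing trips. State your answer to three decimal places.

With a constant price, Q₁ = 5955.53/6.75 = 882.301 and Q₂ = 12238.43/6.75 = 1813.101 (equivalently, work directly with expenditure since P cancels).
Midpoint %ΔQ = (12238.43 − 5955.53)/9096.98 = 0.69066; midpoint %ΔI = (40520 − 29100)/34810 = 0.32807.
η = 0.69066 / 0.32807 = 2.105.

2.105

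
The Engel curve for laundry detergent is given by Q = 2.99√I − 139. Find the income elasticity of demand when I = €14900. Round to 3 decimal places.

0.808

At I = 14900: Q = 225.976.
dQ/dI = 2.99/(2√I) = 0.0122475 at this income.
η = (dQ/dI)·(I/Q) = 0.0122475 × (14900/225.976) = 0.808.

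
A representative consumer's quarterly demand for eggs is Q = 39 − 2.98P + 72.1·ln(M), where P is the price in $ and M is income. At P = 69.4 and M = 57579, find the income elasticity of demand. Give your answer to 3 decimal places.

At P = 69.4, M = 57579: Q = 622.470.
Holding P constant, ∂Q/∂M = 72.1/M = 0.00125219.
η_M = (∂Q/∂M)·(M/Q) = 0.00125219 × (57579/622.470) = 0.116.

0.116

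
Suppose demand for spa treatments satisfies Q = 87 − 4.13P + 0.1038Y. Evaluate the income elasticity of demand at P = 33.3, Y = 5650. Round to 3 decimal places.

1.094

At P = 33.3, Y = 5650: Q = 535.941.
Holding P constant, ∂Q/∂Y = 0.1038.
η_Y = (∂Q/∂Y)·(Y/Q) = 0.1038 × (5650/535.941) = 1.094.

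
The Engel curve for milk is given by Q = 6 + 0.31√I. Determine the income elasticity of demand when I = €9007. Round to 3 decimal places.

At I = 9007: Q = 35.421.
dQ/dI = 0.31/(2√I) = 0.00163321 at this income.
η = (dQ/dI)·(I/Q) = 0.00163321 × (9007/35.421) = 0.415.

0.415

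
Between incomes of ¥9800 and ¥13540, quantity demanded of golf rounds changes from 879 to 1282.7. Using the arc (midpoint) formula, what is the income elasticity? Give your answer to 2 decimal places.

1.17

ΔQ = 1282.7 − 879 = 403.7; midpoint Q̄ = (879 + 1282.7)/2 = 1080.85.
ΔI = 13540 − 9800 = 3740; midpoint Ī = (9800 + 13540)/2 = 11670.
η = (ΔQ/Q̄) ÷ (ΔI/Ī) = (403.7/1080.85) ÷ (3740/11670) = 1.17.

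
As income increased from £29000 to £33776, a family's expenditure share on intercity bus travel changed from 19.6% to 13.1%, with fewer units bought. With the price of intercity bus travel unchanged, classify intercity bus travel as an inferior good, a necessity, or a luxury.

inferior good

Quantity demanded falls as income rises, so η < 0.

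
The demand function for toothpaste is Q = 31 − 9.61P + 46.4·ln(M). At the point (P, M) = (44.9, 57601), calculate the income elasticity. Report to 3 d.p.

0.429

At P = 44.9, M = 57601: Q = 108.115.
Holding P constant, ∂Q/∂M = 46.4/M = 0.000805542.
η_M = (∂Q/∂M)·(M/Q) = 0.000805542 × (57601/108.115) = 0.429.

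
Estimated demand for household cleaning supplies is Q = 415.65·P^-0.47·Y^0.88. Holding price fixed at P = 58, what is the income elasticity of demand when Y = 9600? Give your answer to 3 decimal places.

0.880

For a multiplicative demand Q = A·P^α·Y^β, the income elasticity is β everywhere.
Here β = 0.88, so η = 0.880.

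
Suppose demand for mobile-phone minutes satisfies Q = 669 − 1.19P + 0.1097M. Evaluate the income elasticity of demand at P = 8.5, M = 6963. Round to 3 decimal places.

0.537

At P = 8.5, M = 6963: Q = 1422.726.
Holding P constant, ∂Q/∂M = 0.1097.
η_M = (∂Q/∂M)·(M/Q) = 0.1097 × (6963/1422.726) = 0.537.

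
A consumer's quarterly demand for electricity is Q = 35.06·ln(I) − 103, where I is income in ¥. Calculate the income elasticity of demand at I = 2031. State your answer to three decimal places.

At I = 2031: Q = 164.027.
dQ/dI = 35.06/I = 0.0172624 at this income.
η = (dQ/dI)·(I/Q) = 0.0172624 × (2031/164.027) = 0.214.

0.214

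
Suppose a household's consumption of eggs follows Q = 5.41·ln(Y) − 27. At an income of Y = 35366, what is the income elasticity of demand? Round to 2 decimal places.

At Y = 35366: Q = 29.662.
dQ/dY = 5.41/Y = 0.000152972 at this income.
η = (dQ/dY)·(Y/Q) = 0.000152972 × (35366/29.662) = 0.18.

0.18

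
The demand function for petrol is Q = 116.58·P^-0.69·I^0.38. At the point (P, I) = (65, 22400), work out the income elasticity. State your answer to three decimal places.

For a multiplicative demand Q = A·P^α·I^β, the income elasticity is β everywhere.
Here β = 0.38, so η = 0.380.

0.380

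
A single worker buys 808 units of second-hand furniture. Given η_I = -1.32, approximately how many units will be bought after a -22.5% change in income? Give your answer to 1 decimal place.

1048.0

%ΔQ ≈ η × %ΔI = -1.32 × (-22.5%) = 29.7%.
New Q ≈ 808 × (1 + 0.297) = 1048.0.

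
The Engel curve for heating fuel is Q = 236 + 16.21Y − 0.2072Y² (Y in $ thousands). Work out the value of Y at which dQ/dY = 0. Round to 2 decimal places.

dQ/dY = 16.21 − 0.4144Y.
The good is inferior where dQ/dY < 0. Setting dQ/dY = 0 gives Y = 16.21 / 0.4144 = 39.12.

39.12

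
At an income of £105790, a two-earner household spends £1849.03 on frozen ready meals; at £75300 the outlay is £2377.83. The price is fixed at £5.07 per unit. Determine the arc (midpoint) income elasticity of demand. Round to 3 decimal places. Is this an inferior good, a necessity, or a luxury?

-0.743 (inferior good)

With a constant price, Q₁ = 1849.03/5.07 = 364.700 and Q₂ = 2377.83/5.07 = 469.000 (equivalently, work directly with expenditure since P cancels).
Midpoint %ΔQ = (2377.83 − 1849.03)/2113.43 = 0.25021; midpoint %ΔI = (75300 − 105790)/90545 = -0.33674.
η = 0.25021 / -0.33674 = -0.743.
η < 0 ⇒ inferior good.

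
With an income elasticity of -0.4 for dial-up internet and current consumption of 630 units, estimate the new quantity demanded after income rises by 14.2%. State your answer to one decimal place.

594.2

%ΔQ ≈ η × %ΔI = -0.4 × 14.2% = -5.68%.
New Q ≈ 630 × (1 − 0.0568) = 594.2.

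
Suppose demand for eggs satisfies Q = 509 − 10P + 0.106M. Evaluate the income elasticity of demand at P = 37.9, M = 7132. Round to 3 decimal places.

At P = 37.9, M = 7132: Q = 885.992.
Holding P constant, ∂Q/∂M = 0.106.
η_M = (∂Q/∂M)·(M/Q) = 0.106 × (7132/885.992) = 0.853.

0.853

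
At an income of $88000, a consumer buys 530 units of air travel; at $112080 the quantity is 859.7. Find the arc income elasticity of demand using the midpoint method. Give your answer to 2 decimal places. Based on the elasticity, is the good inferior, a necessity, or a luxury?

ΔQ = 859.7 − 530 = 329.7; midpoint Q̄ = (530 + 859.7)/2 = 694.85.
ΔI = 112080 − 88000 = 24080; midpoint Ī = (88000 + 112080)/2 = 100040.
η = (ΔQ/Q̄) ÷ (ΔI/Ī) = (329.7/694.85) ÷ (24080/100040) = 1.97.
η > 1 ⇒ luxury.

1.97 (luxury)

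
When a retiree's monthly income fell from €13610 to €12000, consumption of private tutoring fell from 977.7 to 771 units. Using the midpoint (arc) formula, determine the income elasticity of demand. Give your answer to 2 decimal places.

1.88

ΔQ = 771 − 977.7 = -206.7; midpoint Q̄ = (977.7 + 771)/2 = 874.35.
ΔI = 12000 − 13610 = -1610; midpoint Ī = (13610 + 12000)/2 = 12805.
η = (ΔQ/Q̄) ÷ (ΔI/Ī) = (-206.7/874.35) ÷ (-1610/12805) = 1.88.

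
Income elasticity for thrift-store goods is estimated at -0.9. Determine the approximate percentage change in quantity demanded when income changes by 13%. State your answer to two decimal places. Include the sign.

%ΔQ ≈ η × %ΔI = -0.9 × 13% = -11.70%.

-11.70%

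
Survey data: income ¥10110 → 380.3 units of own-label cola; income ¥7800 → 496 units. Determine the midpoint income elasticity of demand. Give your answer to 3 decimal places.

-1.024

ΔQ = 496 − 380.3 = 115.7; midpoint Q̄ = (380.3 + 496)/2 = 438.15.
ΔI = 7800 − 10110 = -2310; midpoint Ī = (10110 + 7800)/2 = 8955.
η = (ΔQ/Q̄) ÷ (ΔI/Ī) = (115.7/438.15) ÷ (-2310/8955) = -1.024.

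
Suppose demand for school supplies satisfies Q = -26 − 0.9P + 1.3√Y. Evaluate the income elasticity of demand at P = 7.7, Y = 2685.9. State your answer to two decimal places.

At P = 7.7, Y = 2685.9: Q = 34.443.
Holding P constant, ∂Q/∂Y = 1.3/(2√Y) = 0.012542.
η_Y = (∂Q/∂Y)·(Y/Q) = 0.012542 × (2685.9/34.443) = 0.98.

0.98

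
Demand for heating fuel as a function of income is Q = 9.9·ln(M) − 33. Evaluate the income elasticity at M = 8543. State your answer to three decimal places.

0.175

At M = 8543: Q = 56.623.
dQ/dM = 9.9/M = 0.00115884 at this income.
η = (dQ/dM)·(M/Q) = 0.00115884 × (8543/56.623) = 0.175.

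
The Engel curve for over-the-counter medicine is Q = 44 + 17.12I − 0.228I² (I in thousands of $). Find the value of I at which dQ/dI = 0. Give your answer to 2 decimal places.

dQ/dI = 17.12 − 0.456I.
The good is inferior where dQ/dI < 0. Setting dQ/dI = 0 gives I = 17.12 / 0.456 = 37.54.

37.54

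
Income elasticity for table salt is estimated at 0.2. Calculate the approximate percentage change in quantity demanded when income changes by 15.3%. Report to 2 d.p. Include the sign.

%ΔQ ≈ η × %ΔI = 0.2 × 15.3% = 3.06%.

3.06%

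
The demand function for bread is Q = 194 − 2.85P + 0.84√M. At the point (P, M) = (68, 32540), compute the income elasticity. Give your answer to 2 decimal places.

0.50

At P = 68, M = 32540: Q = 151.726.
Holding P constant, ∂Q/∂M = 0.84/(2√M) = 0.00232831.
η_M = (∂Q/∂M)·(M/Q) = 0.00232831 × (32540/151.726) = 0.50.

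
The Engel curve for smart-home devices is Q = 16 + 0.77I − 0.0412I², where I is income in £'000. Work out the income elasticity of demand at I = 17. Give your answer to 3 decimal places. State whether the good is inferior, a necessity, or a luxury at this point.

-0.624 (inferior good)

At I = 17: Q = 17.1832.
dQ/dI = 0.77 − 0.0824I = -0.63080.
η = (dQ/dI)·(I/Q) = -0.63080 × (17/17.1832) = -0.624.
η < 0 ⇒ inferior good.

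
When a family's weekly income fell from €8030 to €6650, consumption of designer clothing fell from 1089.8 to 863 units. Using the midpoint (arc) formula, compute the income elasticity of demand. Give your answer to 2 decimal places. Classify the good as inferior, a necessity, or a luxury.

1.24 (luxury)

ΔQ = 863 − 1089.8 = -226.8; midpoint Q̄ = (1089.8 + 863)/2 = 976.4.
ΔI = 6650 − 8030 = -1380; midpoint Ī = (8030 + 6650)/2 = 7340.
η = (ΔQ/Q̄) ÷ (ΔI/Ī) = (-226.8/976.4) ÷ (-1380/7340) = 1.24.
η > 1 ⇒ luxury.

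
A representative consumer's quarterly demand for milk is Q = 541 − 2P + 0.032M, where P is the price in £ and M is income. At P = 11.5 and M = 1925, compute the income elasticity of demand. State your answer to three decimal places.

At P = 11.5, M = 1925: Q = 579.600.
Holding P constant, ∂Q/∂M = 0.032.
η_M = (∂Q/∂M)·(M/Q) = 0.032 × (1925/579.600) = 0.106.

0.106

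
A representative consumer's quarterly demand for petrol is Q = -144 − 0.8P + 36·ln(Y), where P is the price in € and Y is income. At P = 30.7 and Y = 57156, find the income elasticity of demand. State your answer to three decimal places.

0.159

At P = 30.7, Y = 57156: Q = 225.767.
Holding P constant, ∂Q/∂Y = 36/Y = 0.000629855.
η_Y = (∂Q/∂Y)·(Y/Q) = 0.000629855 × (57156/225.767) = 0.159.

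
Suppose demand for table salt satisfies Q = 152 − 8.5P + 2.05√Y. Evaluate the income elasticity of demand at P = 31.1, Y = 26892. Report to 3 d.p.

0.751

At P = 31.1, Y = 26892: Q = 223.825.
Holding P constant, ∂Q/∂Y = 2.05/(2√Y) = 0.00625046.
η_Y = (∂Q/∂Y)·(Y/Q) = 0.00625046 × (26892/223.825) = 0.751.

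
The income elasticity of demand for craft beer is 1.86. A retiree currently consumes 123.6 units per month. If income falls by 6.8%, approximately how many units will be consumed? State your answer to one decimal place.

108.0

%ΔQ ≈ η × %ΔI = 1.86 × (-6.8%) = -12.648%.
New Q ≈ 123.6 × (1 − 0.12648) = 108.0.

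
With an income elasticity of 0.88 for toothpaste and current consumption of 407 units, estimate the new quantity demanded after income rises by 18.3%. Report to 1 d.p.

%ΔQ ≈ η × %ΔI = 0.88 × 18.3% = 16.104%.
New Q ≈ 407 × (1 + 0.16104) = 472.5.

472.5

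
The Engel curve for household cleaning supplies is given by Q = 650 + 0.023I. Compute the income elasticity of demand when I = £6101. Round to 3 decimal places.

At I = 6101: Q = 790.323.
dQ/dI = 0.023.
η = (dQ/dI)·(I/Q) = 0.023 × (6101/790.323) = 0.178.

0.178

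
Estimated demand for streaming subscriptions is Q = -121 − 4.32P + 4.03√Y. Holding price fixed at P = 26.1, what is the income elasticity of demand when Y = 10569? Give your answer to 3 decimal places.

At P = 26.1, Y = 10569: Q = 180.555.
Holding P constant, ∂Q/∂Y = 4.03/(2√Y) = 0.0196001.
η_Y = (∂Q/∂Y)·(Y/Q) = 0.0196001 × (10569/180.555) = 1.147.

1.147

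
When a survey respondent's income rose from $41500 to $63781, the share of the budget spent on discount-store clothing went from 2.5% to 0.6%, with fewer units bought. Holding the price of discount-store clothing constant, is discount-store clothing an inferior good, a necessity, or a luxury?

Quantity demanded falls as income rises, so η < 0.

inferior good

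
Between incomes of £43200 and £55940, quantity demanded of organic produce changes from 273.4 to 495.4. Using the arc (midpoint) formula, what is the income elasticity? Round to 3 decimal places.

2.247

ΔQ = 495.4 − 273.4 = 222; midpoint Q̄ = (273.4 + 495.4)/2 = 384.4.
ΔI = 55940 − 43200 = 12740; midpoint Ī = (43200 + 55940)/2 = 49570.
η = (ΔQ/Q̄) ÷ (ΔI/Ī) = (222/384.4) ÷ (12740/49570) = 2.247.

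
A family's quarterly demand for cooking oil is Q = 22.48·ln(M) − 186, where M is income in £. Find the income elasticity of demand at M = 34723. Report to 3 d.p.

At M = 34723: Q = 49.032.
dQ/dM = 22.48/M = 0.000647409 at this income.
η = (dQ/dM)·(M/Q) = 0.000647409 × (34723/49.032) = 0.458.

0.458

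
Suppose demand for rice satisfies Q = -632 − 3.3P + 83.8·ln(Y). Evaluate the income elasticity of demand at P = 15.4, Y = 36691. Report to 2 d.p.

0.42

At P = 15.4, Y = 36691: Q = 197.942.
Holding P constant, ∂Q/∂Y = 83.8/Y = 0.00228394.
η_Y = (∂Q/∂Y)·(Y/Q) = 0.00228394 × (36691/197.942) = 0.42.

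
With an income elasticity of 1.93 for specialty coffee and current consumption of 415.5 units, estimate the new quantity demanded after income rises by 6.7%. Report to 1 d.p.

%ΔQ ≈ η × %ΔI = 1.93 × 6.7% = 12.931%.
New Q ≈ 415.5 × (1 + 0.12931) = 469.2.

469.2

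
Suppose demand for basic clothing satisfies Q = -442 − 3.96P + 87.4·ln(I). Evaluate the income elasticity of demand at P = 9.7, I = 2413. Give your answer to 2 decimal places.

At P = 9.7, I = 2413: Q = 200.314.
Holding P constant, ∂Q/∂I = 87.4/I = 0.0362205.
η_I = (∂Q/∂I)·(I/Q) = 0.0362205 × (2413/200.314) = 0.44.

0.44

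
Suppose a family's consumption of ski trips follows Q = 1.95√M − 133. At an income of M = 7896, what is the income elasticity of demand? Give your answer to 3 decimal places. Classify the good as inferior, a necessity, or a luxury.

At M = 7896: Q = 40.276.
dQ/dM = 1.95/(2√M) = 0.0109724 at this income.
η = (dQ/dM)·(M/Q) = 0.0109724 × (7896/40.276) = 2.151.
Since η > 1, the good is a luxury.

2.151 (luxury)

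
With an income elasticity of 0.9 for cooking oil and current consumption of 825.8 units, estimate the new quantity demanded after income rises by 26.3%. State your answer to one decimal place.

%ΔQ ≈ η × %ΔI = 0.9 × 26.3% = 23.67%.
New Q ≈ 825.8 × (1 + 0.2367) = 1021.3.

1021.3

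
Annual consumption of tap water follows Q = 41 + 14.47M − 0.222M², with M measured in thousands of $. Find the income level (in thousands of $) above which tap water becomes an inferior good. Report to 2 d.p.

dQ/dM = 14.47 − 0.444M.
The good is inferior where dQ/dM < 0. Setting dQ/dM = 0 gives M = 14.47 / 0.444 = 32.59.

32.59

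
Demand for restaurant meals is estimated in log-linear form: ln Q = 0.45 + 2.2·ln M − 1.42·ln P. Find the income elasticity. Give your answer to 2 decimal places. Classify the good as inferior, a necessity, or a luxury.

2.20 (luxury)

In a log-linear demand, the coefficient on ln M is the income elasticity.
So η = 2.20.
η > 1 ⇒ luxury.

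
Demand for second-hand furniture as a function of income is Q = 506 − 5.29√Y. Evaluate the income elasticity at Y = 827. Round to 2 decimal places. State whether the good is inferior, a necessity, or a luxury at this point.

At Y = 827: Q = 353.872.
dQ/dY = -5.29/(2√Y) = -0.0919757 at this income.
η = (dQ/dY)·(Y/Q) = -0.0919757 × (827/353.872) = -0.21.
Since η < 0, the good is an inferior good.

-0.21 (inferior good)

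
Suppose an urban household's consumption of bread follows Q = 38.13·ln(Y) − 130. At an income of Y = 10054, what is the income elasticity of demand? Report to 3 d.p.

At Y = 10054: Q = 221.396.
dQ/dY = 38.13/Y = 0.00379252 at this income.
η = (dQ/dY)·(Y/Q) = 0.00379252 × (10054/221.396) = 0.172.

0.172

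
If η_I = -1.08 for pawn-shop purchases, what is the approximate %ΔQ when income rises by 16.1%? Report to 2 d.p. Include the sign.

%ΔQ ≈ η × %ΔI = -1.08 × 16.1% = -17.39%.

-17.39%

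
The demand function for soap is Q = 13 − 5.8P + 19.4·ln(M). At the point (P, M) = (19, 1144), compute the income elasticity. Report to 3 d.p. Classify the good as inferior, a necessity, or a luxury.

At P = 19, M = 1144: Q = 39.420.
Holding P constant, ∂Q/∂M = 19.4/M = 0.016958.
η_M = (∂Q/∂M)·(M/Q) = 0.016958 × (1144/39.420) = 0.492.
Since 0 < η < 1, this is a necessity.

0.492 (necessity)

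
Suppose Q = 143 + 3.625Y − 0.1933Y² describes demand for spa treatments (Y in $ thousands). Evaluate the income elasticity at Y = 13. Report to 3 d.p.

-0.116

At Y = 13: Q = 157.4573.
dQ/dY = 3.625 − 0.3866Y = -1.40080.
η = (dQ/dY)·(Y/Q) = -1.40080 × (13/157.4573) = -0.116.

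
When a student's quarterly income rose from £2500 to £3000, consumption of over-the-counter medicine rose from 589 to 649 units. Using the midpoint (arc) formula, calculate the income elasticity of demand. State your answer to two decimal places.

ΔQ = 649 − 589 = 60; midpoint Q̄ = (589 + 649)/2 = 619.
ΔI = 3000 − 2500 = 500; midpoint Ī = (2500 + 3000)/2 = 2750.
η = (ΔQ/Q̄) ÷ (ΔI/Ī) = (60/619) ÷ (500/2750) = 0.53.

0.53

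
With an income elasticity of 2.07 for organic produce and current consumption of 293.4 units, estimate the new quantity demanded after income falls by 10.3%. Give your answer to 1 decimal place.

%ΔQ ≈ η × %ΔI = 2.07 × (-10.3%) = -21.321%.
New Q ≈ 293.4 × (1 − 0.21321) = 230.8.

230.8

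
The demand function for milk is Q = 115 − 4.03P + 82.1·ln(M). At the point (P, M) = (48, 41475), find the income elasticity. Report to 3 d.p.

At P = 48, M = 41475: Q = 794.517.
Holding P constant, ∂Q/∂M = 82.1/M = 0.00197951.
η_M = (∂Q/∂M)·(M/Q) = 0.00197951 × (41475/794.517) = 0.103.

0.103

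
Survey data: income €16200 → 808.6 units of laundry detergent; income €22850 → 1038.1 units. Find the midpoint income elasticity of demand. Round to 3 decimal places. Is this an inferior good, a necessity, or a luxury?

0.730 (necessity)

ΔQ = 1038.1 − 808.6 = 229.5; midpoint Q̄ = (808.6 + 1038.1)/2 = 923.35.
ΔI = 22850 − 16200 = 6650; midpoint Ī = (16200 + 22850)/2 = 19525.
η = (ΔQ/Q̄) ÷ (ΔI/Ī) = (229.5/923.35) ÷ (6650/19525) = 0.730.
0 < η < 1 ⇒ necessity.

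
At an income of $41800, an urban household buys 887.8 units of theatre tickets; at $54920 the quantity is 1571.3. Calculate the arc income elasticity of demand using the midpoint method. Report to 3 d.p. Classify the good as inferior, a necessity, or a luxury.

2.049 (luxury)

ΔQ = 1571.3 − 887.8 = 683.5; midpoint Q̄ = (887.8 + 1571.3)/2 = 1229.55.
ΔI = 54920 − 41800 = 13120; midpoint Ī = (41800 + 54920)/2 = 48360.
η = (ΔQ/Q̄) ÷ (ΔI/Ī) = (683.5/1229.55) ÷ (13120/48360) = 2.049.
η > 1 ⇒ luxury.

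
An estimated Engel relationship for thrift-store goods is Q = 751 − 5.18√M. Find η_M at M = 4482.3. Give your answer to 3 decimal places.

-0.429

At M = 4482.3: Q = 404.199.
dQ/dM = -5.18/(2√M) = -0.0386856 at this income.
η = (dQ/dM)·(M/Q) = -0.0386856 × (4482.3/404.199) = -0.429.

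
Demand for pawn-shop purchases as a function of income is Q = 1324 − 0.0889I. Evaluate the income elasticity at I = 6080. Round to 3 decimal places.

At I = 6080: Q = 783.488.
dQ/dI = −0.0889.
η = (dQ/dI)·(I/Q) = -0.0889 × (6080/783.488) = -0.690.

-0.690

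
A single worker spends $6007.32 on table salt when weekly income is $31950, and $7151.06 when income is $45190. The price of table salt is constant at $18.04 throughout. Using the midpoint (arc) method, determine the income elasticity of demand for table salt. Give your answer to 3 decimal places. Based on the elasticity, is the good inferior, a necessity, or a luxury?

0.506 (necessity)

With a constant price, Q₁ = 6007.32/18.04 = 333.000 and Q₂ = 7151.06/18.04 = 396.400 (equivalently, work directly with expenditure since P cancels).
Midpoint %ΔQ = (7151.06 − 6007.32)/6579.19 = 0.17384; midpoint %ΔI = (45190 − 31950)/38570 = 0.34327.
η = 0.17384 / 0.34327 = 0.506.
0 < η < 1 ⇒ necessity.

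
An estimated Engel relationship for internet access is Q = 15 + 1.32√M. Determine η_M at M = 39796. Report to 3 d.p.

At M = 39796: Q = 278.326.
dQ/dM = 1.32/(2√M) = 0.00330845 at this income.
η = (dQ/dM)·(M/Q) = 0.00330845 × (39796/278.326) = 0.473.

0.473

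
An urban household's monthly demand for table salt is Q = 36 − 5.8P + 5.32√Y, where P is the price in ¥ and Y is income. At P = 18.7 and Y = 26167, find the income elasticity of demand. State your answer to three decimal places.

0.546

At P = 18.7, Y = 26167: Q = 788.115.
Holding P constant, ∂Q/∂Y = 5.32/(2√Y) = 0.0164439.
η_Y = (∂Q/∂Y)·(Y/Q) = 0.0164439 × (26167/788.115) = 0.546.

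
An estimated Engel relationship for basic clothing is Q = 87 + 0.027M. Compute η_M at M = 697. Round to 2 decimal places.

0.18

At M = 697: Q = 105.819.
dQ/dM = 0.027.
η = (dQ/dM)·(M/Q) = 0.027 × (697/105.819) = 0.18.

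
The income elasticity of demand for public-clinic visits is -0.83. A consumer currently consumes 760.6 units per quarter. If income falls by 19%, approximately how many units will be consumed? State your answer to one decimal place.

880.5

%ΔQ ≈ η × %ΔI = -0.83 × (-19%) = 15.77%.
New Q ≈ 760.6 × (1 + 0.1577) = 880.5.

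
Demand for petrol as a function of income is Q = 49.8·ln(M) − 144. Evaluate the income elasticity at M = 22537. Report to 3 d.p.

0.140

At M = 22537: Q = 355.141.
dQ/dM = 49.8/M = 0.0022097 at this income.
η = (dQ/dM)·(M/Q) = 0.0022097 × (22537/355.141) = 0.140.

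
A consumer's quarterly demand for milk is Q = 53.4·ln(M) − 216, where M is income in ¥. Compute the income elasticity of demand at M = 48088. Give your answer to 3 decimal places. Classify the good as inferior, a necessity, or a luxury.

At M = 48088: Q = 359.694.
dQ/dM = 53.4/M = 0.00111046 at this income.
η = (dQ/dM)·(M/Q) = 0.00111046 × (48088/359.694) = 0.148.
Since 0 < η < 1, the good is a necessity.

0.148 (necessity)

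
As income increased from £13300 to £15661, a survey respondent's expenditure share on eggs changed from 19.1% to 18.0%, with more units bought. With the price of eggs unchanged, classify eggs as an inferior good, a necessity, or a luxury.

Quantity rises but the budget share falls as income rises, so 0 < η < 1.

necessity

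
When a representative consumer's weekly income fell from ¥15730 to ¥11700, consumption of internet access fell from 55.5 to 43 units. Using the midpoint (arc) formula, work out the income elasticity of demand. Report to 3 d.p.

0.864

ΔQ = 43 − 55.5 = -12.5; midpoint Q̄ = (55.5 + 43)/2 = 49.25.
ΔI = 11700 − 15730 = -4030; midpoint Ī = (15730 + 11700)/2 = 13715.
η = (ΔQ/Q̄) ÷ (ΔI/Ī) = (-12.5/49.25) ÷ (-4030/13715) = 0.864.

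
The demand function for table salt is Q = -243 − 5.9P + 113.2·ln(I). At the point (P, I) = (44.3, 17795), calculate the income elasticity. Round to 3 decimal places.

0.188

At P = 44.3, I = 17795: Q = 603.481.
Holding P constant, ∂Q/∂I = 113.2/I = 0.00636134.
η_I = (∂Q/∂I)·(I/Q) = 0.00636134 × (17795/603.481) = 0.188.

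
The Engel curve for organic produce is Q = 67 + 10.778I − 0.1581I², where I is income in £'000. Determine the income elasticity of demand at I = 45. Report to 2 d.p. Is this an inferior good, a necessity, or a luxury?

-0.67 (inferior good)

At I = 45: Q = 231.8575.
dQ/dI = 10.778 − 0.3162I = -3.45100.
η = (dQ/dI)·(I/Q) = -3.45100 × (45/231.8575) = -0.67.
η < 0 ⇒ inferior good.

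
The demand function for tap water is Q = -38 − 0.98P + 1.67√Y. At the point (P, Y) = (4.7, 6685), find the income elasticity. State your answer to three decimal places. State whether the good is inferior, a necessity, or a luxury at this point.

0.727 (necessity)

At P = 4.7, Y = 6685: Q = 93.936.
Holding P constant, ∂Q/∂Y = 1.67/(2√Y) = 0.0102126.
η_Y = (∂Q/∂Y)·(Y/Q) = 0.0102126 × (6685/93.936) = 0.727.
Since 0 < η < 1, this is a necessity.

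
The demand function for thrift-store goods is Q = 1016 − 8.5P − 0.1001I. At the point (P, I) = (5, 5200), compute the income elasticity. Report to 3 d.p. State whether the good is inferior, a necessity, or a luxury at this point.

-1.149 (inferior good)

At P = 5, I = 5200: Q = 452.980.
Holding P constant, ∂Q/∂I = −0.1001.
η_I = (∂Q/∂I)·(I/Q) = -0.1001 × (5200/452.980) = -1.149.
Since η < 0, this is an inferior good.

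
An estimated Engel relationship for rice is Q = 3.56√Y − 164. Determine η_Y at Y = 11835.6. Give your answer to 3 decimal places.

At Y = 11835.6: Q = 223.298.
dQ/dY = 3.56/(2√Y) = 0.0163616 at this income.
η = (dQ/dY)·(Y/Q) = 0.0163616 × (11835.6/223.298) = 0.867.

0.867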